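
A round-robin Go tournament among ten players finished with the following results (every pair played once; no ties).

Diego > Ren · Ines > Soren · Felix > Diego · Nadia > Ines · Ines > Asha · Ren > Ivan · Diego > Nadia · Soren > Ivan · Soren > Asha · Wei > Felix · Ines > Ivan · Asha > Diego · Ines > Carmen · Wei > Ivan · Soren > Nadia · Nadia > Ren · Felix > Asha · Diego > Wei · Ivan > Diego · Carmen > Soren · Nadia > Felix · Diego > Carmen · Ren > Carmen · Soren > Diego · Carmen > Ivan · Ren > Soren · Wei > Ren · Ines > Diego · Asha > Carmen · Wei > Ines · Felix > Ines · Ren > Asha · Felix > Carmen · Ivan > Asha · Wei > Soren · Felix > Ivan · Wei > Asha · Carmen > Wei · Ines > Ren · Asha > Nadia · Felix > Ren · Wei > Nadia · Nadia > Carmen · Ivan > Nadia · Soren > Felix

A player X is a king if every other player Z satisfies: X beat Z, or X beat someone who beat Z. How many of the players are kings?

8

Wei reaches everyone (king).
Ren cannot reach Ines in two steps.
Soren reaches everyone (king).
Felix reaches everyone (king).
Ines reaches everyone (king).
Carmen reaches everyone (king).
Diego reaches everyone (king).
Nadia reaches everyone (king).
Ivan cannot reach Soren in two steps.
Asha reaches everyone (king).
Kings: Wei, Soren, Felix, Ines, Carmen, Diego, Nadia, Asha — 8.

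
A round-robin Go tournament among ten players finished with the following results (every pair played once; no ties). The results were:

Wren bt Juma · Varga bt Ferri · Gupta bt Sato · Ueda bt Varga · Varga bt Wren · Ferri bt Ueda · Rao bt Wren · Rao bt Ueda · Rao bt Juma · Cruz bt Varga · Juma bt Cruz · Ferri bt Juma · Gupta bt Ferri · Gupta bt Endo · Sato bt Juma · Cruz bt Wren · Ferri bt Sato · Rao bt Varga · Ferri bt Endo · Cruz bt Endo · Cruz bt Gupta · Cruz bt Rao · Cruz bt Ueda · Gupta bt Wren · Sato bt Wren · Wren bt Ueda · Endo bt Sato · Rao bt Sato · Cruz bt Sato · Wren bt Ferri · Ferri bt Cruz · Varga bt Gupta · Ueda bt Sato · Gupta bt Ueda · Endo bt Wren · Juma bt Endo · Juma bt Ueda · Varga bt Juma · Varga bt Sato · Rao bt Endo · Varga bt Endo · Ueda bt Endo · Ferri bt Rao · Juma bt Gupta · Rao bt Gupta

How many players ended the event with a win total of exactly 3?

2

Win totals: Ueda 3, Varga 6, Cruz 7, Sato 2, Juma 4, Wren 3, Rao 7, Ferri 6, Endo 2, Gupta 5.
Exactly 3: Ueda, Wren — 2 players.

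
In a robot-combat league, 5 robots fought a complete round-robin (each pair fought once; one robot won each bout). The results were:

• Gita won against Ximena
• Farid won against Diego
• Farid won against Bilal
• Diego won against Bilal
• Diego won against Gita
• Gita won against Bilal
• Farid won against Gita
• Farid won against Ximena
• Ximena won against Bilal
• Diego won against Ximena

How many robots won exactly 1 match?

Win totals: Gita 2, Farid 4, Ximena 1, Bilal 0, Diego 3.
Exactly 1: Ximena — 1 robot.

1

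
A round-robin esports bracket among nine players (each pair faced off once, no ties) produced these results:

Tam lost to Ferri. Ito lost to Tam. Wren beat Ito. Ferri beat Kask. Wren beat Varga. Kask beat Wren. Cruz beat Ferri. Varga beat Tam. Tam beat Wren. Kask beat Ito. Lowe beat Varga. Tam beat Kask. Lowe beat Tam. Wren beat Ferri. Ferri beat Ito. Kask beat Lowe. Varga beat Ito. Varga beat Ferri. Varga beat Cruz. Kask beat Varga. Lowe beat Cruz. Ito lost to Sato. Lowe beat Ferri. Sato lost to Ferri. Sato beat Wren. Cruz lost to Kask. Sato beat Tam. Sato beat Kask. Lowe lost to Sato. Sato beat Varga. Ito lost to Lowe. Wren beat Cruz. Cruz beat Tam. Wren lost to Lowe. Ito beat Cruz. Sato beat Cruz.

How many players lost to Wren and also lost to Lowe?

4

Wren beat: Ito, Varga, Cruz, Ferri.
Lowe beat: Wren, Ito, Varga, Tam, Cruz, Ferri.
Both beat: Ito, Varga, Cruz, Ferri — 4.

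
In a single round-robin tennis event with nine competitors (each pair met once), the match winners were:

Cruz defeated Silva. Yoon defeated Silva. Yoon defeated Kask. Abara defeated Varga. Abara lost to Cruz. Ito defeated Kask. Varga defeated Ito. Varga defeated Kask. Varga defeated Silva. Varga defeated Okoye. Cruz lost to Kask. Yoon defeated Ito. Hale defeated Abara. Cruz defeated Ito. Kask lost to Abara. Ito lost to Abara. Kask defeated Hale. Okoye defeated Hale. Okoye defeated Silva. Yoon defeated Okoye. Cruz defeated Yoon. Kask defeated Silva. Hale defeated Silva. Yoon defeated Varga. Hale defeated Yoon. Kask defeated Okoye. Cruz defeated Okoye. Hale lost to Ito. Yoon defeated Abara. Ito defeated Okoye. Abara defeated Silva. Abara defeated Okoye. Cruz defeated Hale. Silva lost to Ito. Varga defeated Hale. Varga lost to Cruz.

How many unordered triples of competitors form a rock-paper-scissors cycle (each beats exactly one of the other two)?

12

Win totals: Cruz 7, Silva 0, Ito 4, Varga 5, Hale 3, Yoon 6, Okoye 2, Kask 4, Abara 5.
A competitor with w wins dominates both others in C(w,2) triples; summing gives 21 + 0 + 6 + 10 + 3 + 15 + 1 + 6 + 10 = 72 transitive triples.
Total triples C(9,3) = 84, so cyclic triples = 84 − 72 = 12.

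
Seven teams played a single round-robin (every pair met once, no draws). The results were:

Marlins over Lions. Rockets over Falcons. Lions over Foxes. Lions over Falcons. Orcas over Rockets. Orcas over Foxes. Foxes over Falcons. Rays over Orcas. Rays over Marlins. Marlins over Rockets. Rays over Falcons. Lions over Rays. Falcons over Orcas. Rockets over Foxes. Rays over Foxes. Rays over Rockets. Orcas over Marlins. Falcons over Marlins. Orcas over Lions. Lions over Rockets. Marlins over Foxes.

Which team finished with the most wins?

Rays

Win totals: Lions 4, Rockets 2, Foxes 1, Falcons 2, Rays 5, Orcas 4, Marlins 3.
Rays leads with 5 wins (next highest: 4).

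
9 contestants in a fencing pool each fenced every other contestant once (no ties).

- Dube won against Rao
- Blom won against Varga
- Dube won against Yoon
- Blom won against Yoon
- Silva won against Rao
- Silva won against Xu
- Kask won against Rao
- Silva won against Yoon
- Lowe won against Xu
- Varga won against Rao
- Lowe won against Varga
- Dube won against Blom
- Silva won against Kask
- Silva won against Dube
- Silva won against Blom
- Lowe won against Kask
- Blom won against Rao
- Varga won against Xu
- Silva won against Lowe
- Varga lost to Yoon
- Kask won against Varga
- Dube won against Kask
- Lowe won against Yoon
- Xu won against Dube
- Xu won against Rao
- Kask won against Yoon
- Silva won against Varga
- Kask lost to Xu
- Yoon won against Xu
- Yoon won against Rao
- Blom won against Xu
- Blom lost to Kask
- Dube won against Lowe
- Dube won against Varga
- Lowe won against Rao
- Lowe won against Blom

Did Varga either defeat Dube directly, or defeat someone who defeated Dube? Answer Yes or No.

Varga did not beat Dube directly.
Varga beat Rao, Xu. Of those, Xu beat Dube.

Yes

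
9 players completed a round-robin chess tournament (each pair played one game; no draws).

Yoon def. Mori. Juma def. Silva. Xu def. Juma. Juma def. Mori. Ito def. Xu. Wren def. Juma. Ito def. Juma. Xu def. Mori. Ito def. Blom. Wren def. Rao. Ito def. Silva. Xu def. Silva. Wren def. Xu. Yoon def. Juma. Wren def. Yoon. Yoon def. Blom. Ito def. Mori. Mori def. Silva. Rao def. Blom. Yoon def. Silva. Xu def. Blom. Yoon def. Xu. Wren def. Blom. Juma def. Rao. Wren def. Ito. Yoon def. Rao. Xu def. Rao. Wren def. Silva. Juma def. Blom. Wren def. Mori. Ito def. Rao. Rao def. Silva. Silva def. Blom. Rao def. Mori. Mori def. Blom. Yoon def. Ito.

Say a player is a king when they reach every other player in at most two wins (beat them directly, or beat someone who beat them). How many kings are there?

Rao cannot reach Yoon, Juma, Wren, Ito, Xu in two steps.
Yoon cannot reach Wren in two steps.
Silva cannot reach Rao, Yoon, Juma, Wren, Mori, Ito, Xu in two steps.
Juma cannot reach Yoon, Wren, Ito, Xu in two steps.
Blom cannot reach Rao, Yoon, Silva, Juma, Wren, Mori, Ito, Xu in two steps.
Wren reaches everyone (king).
Mori cannot reach Rao, Yoon, Juma, Wren, Ito, Xu in two steps.
Ito cannot reach Yoon, Wren in two steps.
Xu cannot reach Yoon, Wren, Ito in two steps.
Kings: Wren — 1.

1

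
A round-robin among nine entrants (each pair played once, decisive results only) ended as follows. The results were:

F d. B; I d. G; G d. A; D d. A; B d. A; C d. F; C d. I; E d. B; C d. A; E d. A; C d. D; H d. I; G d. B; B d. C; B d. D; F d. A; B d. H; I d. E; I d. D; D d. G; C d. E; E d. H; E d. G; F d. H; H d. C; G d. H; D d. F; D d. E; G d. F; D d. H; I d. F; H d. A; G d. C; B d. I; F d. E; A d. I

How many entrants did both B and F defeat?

B beat: A, C, D, H, I.
F beat: A, B, E, H.
Both beat: A, H — 2.

2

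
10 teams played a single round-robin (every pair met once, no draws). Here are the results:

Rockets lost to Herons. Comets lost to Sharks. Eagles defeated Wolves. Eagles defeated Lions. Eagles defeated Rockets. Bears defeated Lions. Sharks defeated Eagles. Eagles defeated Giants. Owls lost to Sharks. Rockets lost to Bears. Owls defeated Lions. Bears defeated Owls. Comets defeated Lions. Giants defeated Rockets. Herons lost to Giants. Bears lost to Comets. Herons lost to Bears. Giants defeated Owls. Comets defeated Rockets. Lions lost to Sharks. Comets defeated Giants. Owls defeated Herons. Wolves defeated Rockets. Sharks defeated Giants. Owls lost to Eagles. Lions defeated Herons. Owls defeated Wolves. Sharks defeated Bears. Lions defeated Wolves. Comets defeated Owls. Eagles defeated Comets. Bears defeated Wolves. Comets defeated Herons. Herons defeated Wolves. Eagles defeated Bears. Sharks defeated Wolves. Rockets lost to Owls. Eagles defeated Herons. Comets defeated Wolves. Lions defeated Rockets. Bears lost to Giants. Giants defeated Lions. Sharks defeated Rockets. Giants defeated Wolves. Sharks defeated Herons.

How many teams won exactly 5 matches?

1

Win totals: Herons 2, Sharks 9, Wolves 1, Eagles 8, Giants 6, Comets 7, Owls 4, Bears 5, Rockets 0, Lions 3.
Exactly 5: Bears — 1 team.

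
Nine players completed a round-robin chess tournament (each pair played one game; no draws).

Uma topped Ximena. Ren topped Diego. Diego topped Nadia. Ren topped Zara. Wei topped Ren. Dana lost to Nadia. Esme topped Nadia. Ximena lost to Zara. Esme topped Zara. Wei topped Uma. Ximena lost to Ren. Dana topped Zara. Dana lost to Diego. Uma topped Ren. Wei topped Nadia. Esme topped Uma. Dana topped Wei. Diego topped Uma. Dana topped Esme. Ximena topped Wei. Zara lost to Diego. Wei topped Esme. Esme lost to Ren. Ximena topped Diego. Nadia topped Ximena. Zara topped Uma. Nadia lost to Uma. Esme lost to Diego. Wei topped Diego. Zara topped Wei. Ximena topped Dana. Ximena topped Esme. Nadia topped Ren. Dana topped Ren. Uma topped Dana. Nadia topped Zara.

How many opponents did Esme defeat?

3

Esme's results: beat Nadia, Zara, Uma; lost to Ren, Diego, Wei, Dana, Ximena.
That is 3 wins.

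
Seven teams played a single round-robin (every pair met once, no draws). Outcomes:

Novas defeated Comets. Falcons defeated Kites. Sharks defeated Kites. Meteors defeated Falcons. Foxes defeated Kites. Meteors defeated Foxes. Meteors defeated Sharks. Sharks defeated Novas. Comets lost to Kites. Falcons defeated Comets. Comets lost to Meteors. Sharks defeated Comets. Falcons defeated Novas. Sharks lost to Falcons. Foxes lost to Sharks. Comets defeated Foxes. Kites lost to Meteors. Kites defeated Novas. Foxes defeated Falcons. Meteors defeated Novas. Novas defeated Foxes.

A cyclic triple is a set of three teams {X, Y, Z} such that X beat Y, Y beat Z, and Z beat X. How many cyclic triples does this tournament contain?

5

Win totals: Foxes 2, Novas 2, Comets 1, Falcons 4, Kites 2, Sharks 4, Meteors 6.
A team with w wins dominates both others in C(w,2) triples; summing gives 1 + 1 + 0 + 6 + 1 + 6 + 15 = 30 transitive triples.
Total triples C(7,3) = 35, so cyclic triples = 35 − 30 = 5.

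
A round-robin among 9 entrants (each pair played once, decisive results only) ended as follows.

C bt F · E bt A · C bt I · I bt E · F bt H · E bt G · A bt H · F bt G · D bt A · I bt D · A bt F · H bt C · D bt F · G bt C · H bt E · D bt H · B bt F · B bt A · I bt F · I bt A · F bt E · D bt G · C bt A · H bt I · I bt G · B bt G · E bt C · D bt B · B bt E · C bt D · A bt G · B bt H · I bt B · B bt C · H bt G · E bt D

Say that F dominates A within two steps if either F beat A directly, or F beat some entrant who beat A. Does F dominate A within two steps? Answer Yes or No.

Yes

F did not beat A directly.
F beat E, G, H. Of those, E beat A.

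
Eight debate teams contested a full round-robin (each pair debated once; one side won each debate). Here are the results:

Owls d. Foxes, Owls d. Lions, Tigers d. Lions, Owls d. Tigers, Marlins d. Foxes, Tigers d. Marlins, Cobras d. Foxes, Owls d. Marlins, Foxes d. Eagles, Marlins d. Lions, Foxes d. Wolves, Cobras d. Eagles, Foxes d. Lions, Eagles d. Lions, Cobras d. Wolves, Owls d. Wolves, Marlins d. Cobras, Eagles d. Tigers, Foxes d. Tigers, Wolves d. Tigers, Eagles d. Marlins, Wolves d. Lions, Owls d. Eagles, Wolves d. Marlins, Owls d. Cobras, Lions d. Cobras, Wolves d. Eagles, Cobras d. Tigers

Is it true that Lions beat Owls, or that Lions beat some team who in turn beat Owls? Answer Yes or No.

No

Lions did not beat Owls directly.
Lions beat Cobras, but each of them lost to Owls. No two-step path.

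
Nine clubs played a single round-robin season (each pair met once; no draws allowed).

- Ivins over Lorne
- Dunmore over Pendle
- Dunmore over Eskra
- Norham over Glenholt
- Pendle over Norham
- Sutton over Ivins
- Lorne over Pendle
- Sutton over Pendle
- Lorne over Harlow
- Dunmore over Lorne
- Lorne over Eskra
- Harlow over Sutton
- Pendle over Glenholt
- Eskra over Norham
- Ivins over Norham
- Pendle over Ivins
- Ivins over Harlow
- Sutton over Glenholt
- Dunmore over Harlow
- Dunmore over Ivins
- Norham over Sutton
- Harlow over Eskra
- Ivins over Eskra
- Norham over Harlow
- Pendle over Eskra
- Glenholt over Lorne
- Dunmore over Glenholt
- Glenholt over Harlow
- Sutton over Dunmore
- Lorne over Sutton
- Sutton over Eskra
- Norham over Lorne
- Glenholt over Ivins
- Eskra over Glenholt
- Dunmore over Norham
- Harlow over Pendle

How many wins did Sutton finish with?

5

Sutton's results: beat Pendle, Glenholt, Eskra, Ivins, Dunmore; lost to Norham, Harlow, Lorne.
That is 5 wins.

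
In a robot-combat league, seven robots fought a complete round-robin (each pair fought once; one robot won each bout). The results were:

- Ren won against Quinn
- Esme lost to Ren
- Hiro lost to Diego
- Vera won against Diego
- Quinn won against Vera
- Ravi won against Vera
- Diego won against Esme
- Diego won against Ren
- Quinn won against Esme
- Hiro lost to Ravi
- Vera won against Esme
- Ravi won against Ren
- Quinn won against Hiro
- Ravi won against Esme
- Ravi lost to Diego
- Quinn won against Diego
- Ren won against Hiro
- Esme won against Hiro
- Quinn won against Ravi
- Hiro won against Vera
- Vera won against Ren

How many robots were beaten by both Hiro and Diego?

Hiro beat: Vera.
Diego beat: Esme, Hiro, Ravi, Ren.
No one was beaten by both.

0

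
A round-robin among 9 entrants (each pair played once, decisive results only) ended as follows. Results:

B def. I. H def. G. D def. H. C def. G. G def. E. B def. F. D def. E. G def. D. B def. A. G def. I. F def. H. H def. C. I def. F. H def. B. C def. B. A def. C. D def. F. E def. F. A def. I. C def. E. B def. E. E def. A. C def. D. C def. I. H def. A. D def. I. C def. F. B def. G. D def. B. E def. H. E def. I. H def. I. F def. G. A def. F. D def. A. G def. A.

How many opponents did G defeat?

G's results: beat A, D, E, I; lost to B, C, F, H.
That is 4 wins.

4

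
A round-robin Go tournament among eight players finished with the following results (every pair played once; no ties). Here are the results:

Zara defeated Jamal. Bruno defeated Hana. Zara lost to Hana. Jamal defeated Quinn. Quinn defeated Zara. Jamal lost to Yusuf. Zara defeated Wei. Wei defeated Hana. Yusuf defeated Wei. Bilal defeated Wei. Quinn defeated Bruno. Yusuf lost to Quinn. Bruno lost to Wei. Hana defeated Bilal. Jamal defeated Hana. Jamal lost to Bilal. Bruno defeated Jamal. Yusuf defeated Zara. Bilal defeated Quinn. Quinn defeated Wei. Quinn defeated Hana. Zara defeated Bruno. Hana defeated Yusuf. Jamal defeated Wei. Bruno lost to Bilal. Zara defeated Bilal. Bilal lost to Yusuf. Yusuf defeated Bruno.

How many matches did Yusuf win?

5

Yusuf's results: beat Wei, Zara, Bilal, Bruno, Jamal; lost to Hana, Quinn.
That is 5 wins.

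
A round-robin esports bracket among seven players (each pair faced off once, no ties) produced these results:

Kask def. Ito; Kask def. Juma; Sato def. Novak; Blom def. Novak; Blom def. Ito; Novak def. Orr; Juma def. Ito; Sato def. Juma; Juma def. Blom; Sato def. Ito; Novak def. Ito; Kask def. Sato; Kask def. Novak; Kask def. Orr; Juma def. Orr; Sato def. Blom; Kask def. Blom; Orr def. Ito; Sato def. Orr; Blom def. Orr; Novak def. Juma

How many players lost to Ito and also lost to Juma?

0

Ito beat: no one.
Juma beat: Blom, Ito, Orr.
No one was beaten by both.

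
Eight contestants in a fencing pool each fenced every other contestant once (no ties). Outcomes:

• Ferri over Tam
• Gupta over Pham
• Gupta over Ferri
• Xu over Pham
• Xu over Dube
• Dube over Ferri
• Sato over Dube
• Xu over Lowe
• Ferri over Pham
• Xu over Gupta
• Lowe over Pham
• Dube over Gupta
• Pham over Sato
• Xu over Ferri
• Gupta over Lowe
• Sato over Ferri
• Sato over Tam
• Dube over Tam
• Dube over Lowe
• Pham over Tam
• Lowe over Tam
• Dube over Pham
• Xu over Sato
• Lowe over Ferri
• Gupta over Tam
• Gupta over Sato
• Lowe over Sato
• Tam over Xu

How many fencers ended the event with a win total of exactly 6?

Win totals: Gupta 5, Dube 5, Tam 1, Pham 2, Sato 3, Lowe 4, Xu 6, Ferri 2.
Exactly 6: Xu — 1 fencer.

1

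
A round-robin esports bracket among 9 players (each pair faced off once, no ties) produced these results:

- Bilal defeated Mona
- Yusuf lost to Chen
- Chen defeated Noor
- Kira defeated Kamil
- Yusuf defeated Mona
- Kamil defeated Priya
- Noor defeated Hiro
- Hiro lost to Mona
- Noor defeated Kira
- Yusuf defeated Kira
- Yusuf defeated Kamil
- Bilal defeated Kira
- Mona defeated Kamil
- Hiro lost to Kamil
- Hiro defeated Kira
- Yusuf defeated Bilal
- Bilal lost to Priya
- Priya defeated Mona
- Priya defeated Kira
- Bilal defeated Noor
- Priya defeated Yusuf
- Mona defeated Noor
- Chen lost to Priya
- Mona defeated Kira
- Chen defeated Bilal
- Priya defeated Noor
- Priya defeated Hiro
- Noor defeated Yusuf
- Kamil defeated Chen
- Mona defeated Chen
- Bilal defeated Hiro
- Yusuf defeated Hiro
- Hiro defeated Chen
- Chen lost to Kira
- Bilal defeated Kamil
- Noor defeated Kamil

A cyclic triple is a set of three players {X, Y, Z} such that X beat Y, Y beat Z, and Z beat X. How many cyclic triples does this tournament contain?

19

Win totals: Mona 5, Noor 4, Kamil 3, Hiro 2, Chen 3, Kira 2, Priya 7, Bilal 5, Yusuf 5.
A player with w wins dominates both others in C(w,2) triples; summing gives 10 + 6 + 3 + 1 + 3 + 1 + 21 + 10 + 10 = 65 transitive triples.
Total triples C(9,3) = 84, so cyclic triples = 84 − 65 = 19.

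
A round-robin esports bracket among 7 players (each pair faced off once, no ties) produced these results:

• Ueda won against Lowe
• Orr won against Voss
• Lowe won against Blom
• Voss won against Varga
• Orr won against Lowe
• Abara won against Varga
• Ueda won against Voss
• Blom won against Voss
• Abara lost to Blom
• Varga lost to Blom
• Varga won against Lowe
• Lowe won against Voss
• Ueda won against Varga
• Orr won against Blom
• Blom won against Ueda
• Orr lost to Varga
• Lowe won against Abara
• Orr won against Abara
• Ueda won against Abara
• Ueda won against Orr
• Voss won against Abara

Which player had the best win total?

Win totals: Abara 1, Lowe 3, Voss 2, Blom 4, Orr 4, Ueda 5, Varga 2.
Ueda leads with 5 wins (next highest: 4).

Ueda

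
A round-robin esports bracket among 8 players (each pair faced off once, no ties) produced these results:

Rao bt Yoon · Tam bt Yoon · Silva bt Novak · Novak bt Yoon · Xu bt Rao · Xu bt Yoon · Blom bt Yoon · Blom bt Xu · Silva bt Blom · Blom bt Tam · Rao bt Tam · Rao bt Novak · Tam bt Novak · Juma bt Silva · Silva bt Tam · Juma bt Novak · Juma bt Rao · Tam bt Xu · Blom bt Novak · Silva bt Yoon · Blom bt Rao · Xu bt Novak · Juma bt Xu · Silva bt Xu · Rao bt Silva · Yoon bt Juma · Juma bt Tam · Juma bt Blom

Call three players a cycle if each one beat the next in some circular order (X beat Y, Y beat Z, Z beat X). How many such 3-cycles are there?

9

Win totals: Xu 3, Rao 4, Tam 3, Silva 5, Yoon 1, Blom 5, Novak 1, Juma 6.
A player with w wins dominates both others in C(w,2) triples; summing gives 3 + 6 + 3 + 10 + 0 + 10 + 0 + 15 = 47 transitive triples.
Total triples C(8,3) = 56, so cyclic triples = 56 − 47 = 9.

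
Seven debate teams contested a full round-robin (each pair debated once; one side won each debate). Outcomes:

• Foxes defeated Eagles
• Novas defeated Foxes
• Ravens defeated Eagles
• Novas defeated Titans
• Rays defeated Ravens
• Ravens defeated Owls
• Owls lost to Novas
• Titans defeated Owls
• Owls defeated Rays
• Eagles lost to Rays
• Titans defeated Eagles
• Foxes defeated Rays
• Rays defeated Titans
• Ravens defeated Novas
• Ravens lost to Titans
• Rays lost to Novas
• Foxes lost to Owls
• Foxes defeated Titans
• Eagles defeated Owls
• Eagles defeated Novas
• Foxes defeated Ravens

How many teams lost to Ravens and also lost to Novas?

Ravens beat: Novas, Owls, Eagles.
Novas beat: Foxes, Owls, Titans, Rays.
Both beat: Owls — 1.

1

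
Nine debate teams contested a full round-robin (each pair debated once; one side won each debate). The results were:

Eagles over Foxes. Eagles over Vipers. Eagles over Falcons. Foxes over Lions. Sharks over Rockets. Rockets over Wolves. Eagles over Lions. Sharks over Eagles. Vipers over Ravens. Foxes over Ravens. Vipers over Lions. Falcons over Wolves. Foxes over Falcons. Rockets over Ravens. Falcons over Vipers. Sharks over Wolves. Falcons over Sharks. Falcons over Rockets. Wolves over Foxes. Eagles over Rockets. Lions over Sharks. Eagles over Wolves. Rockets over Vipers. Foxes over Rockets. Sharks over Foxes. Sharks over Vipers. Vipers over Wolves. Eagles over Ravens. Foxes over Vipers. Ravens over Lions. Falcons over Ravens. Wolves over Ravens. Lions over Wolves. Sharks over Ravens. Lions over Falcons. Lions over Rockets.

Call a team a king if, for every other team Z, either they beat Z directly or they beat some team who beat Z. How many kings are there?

Sharks reaches everyone (king).
Wolves cannot reach Sharks, Eagles in two steps.
Ravens cannot reach Vipers, Foxes, Eagles in two steps.
Lions reaches everyone (king).
Falcons reaches everyone (king).
Vipers cannot reach Eagles in two steps.
Foxes cannot reach Eagles in two steps.
Eagles reaches everyone (king).
Rockets cannot reach Sharks, Falcons, Eagles in two steps.
Kings: Sharks, Lions, Falcons, Eagles — 4.

4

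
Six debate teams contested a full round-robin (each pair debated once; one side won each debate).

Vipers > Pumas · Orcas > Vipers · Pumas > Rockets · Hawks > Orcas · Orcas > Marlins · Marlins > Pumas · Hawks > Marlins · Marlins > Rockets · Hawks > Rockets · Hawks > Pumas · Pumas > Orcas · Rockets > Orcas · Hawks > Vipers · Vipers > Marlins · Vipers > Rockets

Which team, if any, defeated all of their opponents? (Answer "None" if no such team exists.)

Hawks

Hawks has 5 wins out of 5 opponents — a perfect record.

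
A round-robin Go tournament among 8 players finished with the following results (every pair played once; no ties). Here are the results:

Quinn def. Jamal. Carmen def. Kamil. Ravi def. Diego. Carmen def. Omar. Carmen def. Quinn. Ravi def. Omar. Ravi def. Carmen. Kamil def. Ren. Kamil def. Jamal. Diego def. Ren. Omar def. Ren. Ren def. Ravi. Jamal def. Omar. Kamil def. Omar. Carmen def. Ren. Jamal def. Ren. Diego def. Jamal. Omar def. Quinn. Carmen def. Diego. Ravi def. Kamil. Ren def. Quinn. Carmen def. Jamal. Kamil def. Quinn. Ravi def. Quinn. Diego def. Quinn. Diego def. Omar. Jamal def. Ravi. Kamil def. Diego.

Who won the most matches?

Carmen

Win totals: Kamil 5, Ren 2, Omar 2, Carmen 6, Diego 4, Ravi 5, Quinn 1, Jamal 3.
Carmen leads with 6 wins (next highest: 5).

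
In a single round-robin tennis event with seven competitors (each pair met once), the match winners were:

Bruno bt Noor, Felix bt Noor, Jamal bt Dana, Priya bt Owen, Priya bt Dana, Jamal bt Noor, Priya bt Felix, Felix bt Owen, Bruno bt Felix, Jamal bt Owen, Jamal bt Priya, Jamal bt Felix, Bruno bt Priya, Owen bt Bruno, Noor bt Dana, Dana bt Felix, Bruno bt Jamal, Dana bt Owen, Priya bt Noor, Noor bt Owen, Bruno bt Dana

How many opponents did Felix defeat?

Felix's results: beat Owen, Noor; lost to Dana, Bruno, Jamal, Priya.
That is 2 wins.

2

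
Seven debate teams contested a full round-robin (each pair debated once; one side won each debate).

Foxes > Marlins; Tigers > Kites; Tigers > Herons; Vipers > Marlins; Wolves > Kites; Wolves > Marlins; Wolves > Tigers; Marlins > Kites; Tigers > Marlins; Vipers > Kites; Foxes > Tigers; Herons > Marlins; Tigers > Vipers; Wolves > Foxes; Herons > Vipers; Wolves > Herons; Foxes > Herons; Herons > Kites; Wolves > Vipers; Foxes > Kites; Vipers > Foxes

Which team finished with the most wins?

Win totals: Wolves 6, Foxes 4, Marlins 1, Kites 0, Vipers 3, Herons 3, Tigers 4.
Wolves leads with 6 wins (next highest: 4).

Wolves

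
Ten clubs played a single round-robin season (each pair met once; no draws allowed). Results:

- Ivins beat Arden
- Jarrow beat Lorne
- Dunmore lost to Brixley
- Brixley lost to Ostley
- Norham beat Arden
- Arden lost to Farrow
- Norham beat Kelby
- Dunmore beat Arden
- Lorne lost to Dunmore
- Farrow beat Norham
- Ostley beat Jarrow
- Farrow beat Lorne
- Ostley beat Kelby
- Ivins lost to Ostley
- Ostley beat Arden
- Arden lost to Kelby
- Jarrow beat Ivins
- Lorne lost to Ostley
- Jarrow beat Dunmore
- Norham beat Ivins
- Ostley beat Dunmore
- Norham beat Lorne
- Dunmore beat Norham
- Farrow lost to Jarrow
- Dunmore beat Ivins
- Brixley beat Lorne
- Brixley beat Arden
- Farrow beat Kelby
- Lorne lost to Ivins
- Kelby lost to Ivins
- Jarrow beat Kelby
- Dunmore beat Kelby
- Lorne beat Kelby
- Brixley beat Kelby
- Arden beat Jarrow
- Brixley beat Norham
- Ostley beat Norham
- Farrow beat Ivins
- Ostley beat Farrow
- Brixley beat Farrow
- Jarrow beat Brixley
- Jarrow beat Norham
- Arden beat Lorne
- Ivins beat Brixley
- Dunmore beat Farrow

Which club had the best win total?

Ostley

Win totals: Ostley 9, Brixley 6, Norham 4, Farrow 5, Dunmore 6, Lorne 1, Kelby 1, Jarrow 7, Ivins 4, Arden 2.
Ostley leads with 9 wins (next highest: 7).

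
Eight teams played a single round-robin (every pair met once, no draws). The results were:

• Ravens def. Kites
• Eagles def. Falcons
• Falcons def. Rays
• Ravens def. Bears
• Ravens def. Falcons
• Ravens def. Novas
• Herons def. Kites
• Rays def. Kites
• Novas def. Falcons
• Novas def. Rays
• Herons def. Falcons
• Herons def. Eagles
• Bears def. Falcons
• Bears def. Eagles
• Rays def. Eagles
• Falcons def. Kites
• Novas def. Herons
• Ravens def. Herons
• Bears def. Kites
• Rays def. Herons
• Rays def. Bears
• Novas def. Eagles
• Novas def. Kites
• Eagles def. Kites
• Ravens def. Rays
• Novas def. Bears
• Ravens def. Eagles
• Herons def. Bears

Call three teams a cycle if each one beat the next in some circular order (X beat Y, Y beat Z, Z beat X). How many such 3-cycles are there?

3

Win totals: Herons 4, Novas 6, Falcons 2, Bears 3, Kites 0, Eagles 2, Ravens 7, Rays 4.
A team with w wins dominates both others in C(w,2) triples; summing gives 6 + 15 + 1 + 3 + 0 + 1 + 21 + 6 = 53 transitive triples.
Total triples C(8,3) = 56, so cyclic triples = 56 − 53 = 3.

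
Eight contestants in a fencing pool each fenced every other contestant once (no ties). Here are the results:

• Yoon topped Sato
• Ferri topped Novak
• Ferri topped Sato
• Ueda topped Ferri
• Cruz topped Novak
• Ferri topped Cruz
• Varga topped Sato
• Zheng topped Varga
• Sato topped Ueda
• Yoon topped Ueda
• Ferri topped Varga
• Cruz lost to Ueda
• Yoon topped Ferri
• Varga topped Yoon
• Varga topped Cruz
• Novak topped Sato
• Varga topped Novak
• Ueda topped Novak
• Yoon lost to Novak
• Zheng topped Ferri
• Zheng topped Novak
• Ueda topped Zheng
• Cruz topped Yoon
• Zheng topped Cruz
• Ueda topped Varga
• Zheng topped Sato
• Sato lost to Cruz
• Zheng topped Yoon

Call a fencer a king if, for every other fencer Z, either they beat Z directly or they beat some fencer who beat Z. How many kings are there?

3

Cruz cannot reach Varga, Zheng in two steps.
Ferri cannot reach Zheng in two steps.
Yoon reaches everyone (king).
Novak cannot reach Cruz, Varga, Zheng in two steps.
Sato cannot reach Yoon in two steps.
Varga cannot reach Zheng in two steps.
Zheng reaches everyone (king).
Ueda reaches everyone (king).
Kings: Yoon, Zheng, Ueda — 3.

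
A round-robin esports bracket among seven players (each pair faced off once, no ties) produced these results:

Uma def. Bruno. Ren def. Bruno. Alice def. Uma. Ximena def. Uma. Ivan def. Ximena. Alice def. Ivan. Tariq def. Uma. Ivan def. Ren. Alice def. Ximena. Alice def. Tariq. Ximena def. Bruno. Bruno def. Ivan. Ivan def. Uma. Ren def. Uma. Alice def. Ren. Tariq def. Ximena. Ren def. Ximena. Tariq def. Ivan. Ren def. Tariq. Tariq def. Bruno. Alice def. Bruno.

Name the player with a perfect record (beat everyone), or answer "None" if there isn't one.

Alice has 6 wins out of 6 opponents — a perfect record.

Alice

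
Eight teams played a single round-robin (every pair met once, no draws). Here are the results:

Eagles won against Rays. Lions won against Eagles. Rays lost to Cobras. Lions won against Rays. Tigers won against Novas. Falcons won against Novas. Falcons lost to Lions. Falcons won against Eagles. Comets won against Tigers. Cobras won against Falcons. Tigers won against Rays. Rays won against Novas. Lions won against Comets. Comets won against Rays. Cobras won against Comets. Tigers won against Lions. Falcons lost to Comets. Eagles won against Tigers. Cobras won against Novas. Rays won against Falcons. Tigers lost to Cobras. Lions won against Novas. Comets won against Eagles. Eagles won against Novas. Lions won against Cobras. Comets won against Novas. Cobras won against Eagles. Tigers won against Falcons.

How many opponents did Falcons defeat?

Falcons' results: beat Eagles, Novas; lost to Cobras, Comets, Lions, Tigers, Rays.
That is 2 wins.

2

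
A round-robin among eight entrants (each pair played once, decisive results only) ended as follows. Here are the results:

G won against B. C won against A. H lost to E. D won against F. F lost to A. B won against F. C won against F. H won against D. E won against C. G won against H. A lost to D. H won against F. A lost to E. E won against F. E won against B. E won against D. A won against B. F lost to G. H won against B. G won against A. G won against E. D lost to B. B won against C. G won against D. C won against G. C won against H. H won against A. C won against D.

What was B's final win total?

B's results: beat C, D, F; lost to A, E, G, H.
That is 3 wins.

3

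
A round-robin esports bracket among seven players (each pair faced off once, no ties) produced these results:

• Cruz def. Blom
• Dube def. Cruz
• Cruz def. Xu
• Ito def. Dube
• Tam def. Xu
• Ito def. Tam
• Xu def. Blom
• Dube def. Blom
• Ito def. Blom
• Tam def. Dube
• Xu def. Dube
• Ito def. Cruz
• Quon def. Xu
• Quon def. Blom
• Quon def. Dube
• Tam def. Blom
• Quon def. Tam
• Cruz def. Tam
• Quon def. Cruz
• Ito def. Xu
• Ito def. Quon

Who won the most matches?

Ito

Win totals: Tam 3, Blom 0, Cruz 3, Dube 2, Xu 2, Quon 5, Ito 6.
Ito leads with 6 wins (next highest: 5).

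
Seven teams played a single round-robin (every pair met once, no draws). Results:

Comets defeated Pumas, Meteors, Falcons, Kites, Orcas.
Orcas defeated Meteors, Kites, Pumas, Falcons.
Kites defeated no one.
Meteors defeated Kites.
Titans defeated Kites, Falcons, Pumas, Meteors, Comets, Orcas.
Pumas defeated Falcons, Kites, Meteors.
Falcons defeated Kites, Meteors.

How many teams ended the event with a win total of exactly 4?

1

Win totals: Meteors 1, Titans 6, Falcons 2, Comets 5, Pumas 3, Orcas 4, Kites 0.
Exactly 4: Orcas — 1 team.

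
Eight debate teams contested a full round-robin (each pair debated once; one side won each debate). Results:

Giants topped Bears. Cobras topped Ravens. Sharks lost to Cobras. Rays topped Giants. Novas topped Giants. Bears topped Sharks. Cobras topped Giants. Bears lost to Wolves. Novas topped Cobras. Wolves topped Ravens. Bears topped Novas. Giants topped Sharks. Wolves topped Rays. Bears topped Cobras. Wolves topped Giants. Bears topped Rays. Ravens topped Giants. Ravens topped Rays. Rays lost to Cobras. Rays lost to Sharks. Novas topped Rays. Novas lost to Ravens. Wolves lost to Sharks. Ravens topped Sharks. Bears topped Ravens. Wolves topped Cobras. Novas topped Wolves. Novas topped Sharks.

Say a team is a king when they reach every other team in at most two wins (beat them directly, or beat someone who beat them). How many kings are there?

6

Bears reaches everyone (king).
Cobras reaches everyone (king).
Giants reaches everyone (king).
Wolves reaches everyone (king).
Ravens reaches everyone (king).
Sharks cannot reach Novas in two steps.
Rays cannot reach Cobras, Wolves, Ravens, Novas in two steps.
Novas reaches everyone (king).
Kings: Bears, Cobras, Giants, Wolves, Ravens, Novas — 6.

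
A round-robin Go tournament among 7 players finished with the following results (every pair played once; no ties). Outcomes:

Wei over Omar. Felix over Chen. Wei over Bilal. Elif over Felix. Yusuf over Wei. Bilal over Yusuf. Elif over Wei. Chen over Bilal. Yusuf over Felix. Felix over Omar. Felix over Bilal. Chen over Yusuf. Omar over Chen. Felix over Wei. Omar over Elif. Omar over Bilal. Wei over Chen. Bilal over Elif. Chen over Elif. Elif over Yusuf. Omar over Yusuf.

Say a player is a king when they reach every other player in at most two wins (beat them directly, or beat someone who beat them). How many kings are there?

3

Felix reaches everyone (king).
Yusuf cannot reach Elif in two steps.
Elif reaches everyone (king).
Chen cannot reach Omar in two steps.
Wei cannot reach Felix in two steps.
Bilal cannot reach Chen, Omar in two steps.
Omar reaches everyone (king).
Kings: Felix, Elif, Omar — 3.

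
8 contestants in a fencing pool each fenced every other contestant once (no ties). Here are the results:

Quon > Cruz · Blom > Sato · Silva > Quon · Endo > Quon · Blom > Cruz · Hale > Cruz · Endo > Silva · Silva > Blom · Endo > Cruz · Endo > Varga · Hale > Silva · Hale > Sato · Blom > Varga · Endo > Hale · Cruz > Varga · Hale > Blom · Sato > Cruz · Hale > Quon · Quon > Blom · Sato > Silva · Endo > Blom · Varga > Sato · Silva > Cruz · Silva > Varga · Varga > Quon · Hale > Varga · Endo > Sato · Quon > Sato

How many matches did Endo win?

Endo's results: beat Cruz, Quon, Blom, Sato, Hale, Silva, Varga; lost to no one.
That is 7 wins.

7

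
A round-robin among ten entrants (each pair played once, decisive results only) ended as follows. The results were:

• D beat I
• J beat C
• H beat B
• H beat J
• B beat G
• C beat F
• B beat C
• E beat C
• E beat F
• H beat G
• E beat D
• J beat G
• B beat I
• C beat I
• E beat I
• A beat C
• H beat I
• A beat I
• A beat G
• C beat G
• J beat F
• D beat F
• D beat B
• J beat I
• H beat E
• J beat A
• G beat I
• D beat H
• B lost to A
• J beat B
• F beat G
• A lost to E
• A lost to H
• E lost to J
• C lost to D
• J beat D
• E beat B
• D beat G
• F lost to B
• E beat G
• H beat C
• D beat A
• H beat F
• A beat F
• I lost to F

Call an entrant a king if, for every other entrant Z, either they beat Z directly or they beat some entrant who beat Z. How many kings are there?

A cannot reach D, E, H, J in two steps.
B cannot reach A, D, E, H, J in two steps.
C cannot reach A, B, D, E, H, J in two steps.
D reaches everyone (king).
E cannot reach J in two steps.
F cannot reach A, B, C, D, E, H, J in two steps.
G cannot reach A, B, C, D, E, F, H, J in two steps.
H reaches everyone (king).
I cannot reach A, B, C, D, E, F, G, H, J in two steps.
J reaches everyone (king).
Kings: D, H, J — 3.

3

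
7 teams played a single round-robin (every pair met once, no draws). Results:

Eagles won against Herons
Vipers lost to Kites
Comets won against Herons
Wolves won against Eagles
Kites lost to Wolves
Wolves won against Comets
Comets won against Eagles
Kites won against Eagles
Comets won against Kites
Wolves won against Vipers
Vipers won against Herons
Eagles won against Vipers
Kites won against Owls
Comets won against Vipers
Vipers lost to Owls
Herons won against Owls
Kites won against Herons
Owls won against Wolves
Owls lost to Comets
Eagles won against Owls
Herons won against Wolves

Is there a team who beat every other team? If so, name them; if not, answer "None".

None

Highest win total is Comets with 5 (out of 6 possible).
Comets lost to Wolves, so no team went undefeated.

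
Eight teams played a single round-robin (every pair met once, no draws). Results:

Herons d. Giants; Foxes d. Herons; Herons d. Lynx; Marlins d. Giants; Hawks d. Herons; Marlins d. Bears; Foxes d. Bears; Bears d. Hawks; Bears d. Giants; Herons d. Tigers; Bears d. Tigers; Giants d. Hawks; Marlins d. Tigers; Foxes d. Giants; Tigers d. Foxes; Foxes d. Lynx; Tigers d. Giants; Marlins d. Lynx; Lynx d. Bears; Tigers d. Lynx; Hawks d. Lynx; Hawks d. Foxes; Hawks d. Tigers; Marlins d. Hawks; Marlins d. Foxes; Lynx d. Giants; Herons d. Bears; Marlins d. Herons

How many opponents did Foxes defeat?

Foxes' results: beat Lynx, Giants, Bears, Herons; lost to Hawks, Marlins, Tigers.
That is 4 wins.

4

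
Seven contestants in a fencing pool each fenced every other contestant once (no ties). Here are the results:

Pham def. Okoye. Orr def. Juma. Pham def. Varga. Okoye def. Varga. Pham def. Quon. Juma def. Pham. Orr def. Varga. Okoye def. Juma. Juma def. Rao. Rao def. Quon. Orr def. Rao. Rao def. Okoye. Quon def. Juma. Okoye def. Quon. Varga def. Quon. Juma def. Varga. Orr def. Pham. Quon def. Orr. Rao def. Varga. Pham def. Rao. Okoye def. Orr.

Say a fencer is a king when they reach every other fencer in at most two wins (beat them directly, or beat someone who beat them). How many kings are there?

3

Pham reaches everyone (king).
Quon cannot reach Okoye in two steps.
Orr reaches everyone (king).
Varga cannot reach Pham, Okoye, Rao in two steps.
Juma cannot reach Orr in two steps.
Okoye reaches everyone (king).
Rao cannot reach Pham in two steps.
Kings: Pham, Orr, Okoye — 3.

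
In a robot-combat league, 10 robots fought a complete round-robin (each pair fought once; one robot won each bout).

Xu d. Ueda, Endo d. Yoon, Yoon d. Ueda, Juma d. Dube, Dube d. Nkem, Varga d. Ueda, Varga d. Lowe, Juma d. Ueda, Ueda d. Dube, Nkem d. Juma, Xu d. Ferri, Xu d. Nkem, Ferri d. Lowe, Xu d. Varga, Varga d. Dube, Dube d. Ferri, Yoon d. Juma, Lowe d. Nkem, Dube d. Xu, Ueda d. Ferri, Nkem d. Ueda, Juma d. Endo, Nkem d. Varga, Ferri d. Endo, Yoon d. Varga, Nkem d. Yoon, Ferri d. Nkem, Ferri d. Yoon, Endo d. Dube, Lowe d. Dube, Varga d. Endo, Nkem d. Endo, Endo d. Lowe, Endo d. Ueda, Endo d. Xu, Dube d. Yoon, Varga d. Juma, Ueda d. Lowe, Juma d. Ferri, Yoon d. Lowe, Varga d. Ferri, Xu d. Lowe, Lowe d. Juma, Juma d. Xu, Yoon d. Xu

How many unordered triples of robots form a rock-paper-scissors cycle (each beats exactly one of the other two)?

37

Win totals: Ueda 3, Ferri 4, Dube 4, Xu 5, Varga 6, Juma 5, Endo 5, Lowe 3, Yoon 5, Nkem 5.
A robot with w wins dominates both others in C(w,2) triples; summing gives 3 + 6 + 6 + 10 + 15 + 10 + 10 + 3 + 10 + 10 = 83 transitive triples.
Total triples C(10,3) = 120, so cyclic triples = 120 − 83 = 37.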